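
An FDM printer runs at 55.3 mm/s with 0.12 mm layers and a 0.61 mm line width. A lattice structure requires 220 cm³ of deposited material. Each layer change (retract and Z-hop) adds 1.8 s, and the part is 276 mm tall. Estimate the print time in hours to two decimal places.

16.25 hours

Bead cross-section = 0.12 × 0.61 = 0.0732 mm².
Path length: 220000 mm³ / 0.0732 mm² → 3005464.5 mm.
Time extruding = 3005464.5 / 55.3 = 54348.4 s.
Number of layers: 276 / 0.12 → 2300 (rounded up).
Non-print overhead = 2300 × 1.8, so 4140 s.
Altogether 54348.4 + 4140 = 58488.4 s, i.e. 16.25 hours.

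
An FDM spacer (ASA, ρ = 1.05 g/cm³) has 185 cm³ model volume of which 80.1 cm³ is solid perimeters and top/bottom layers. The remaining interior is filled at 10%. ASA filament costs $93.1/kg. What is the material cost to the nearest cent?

Volume inside the shell = 185 − 80.1 = 104.9 cm³.
Deposited infill: 0.10 × 104.9 → 10.49 cm³.
Total printed volume: 80.1 + 10.49 → 90.59 cm³.
Mass = 90.59 × 1.05, so 95.1195 g.
At $93.1/kg: 95.1195/1000 × 93.1 = $8.86.

$8.86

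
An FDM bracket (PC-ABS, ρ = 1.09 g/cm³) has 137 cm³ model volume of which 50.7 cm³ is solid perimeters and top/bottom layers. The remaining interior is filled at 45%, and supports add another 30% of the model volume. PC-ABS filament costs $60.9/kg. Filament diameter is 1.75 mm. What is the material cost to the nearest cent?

Interior volume: 137 − 50.7 → 86.3 cm³.
Infill deposited = 0.45 × 86.3 = 38.835 cm³.
Support: 0.30 × 137 → 41.1 cm³.
Total extruded: 50.7 + 38.835 + 41.1 → 130.635 cm³.
Mass = 130.635 × 1.09 = 142.39215 g.
Cost = 142.39215 g / 1000 × $60.9/kg = $8.67.

$8.67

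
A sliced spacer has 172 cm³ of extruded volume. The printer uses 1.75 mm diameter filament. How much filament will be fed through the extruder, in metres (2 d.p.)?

71.51 m

Filament cross-section = π × (1.75/2)² = 2.4053 mm².
L = 172000 mm³ / 2.4053 mm² = 71508.75 mm, i.e. 71.51 m.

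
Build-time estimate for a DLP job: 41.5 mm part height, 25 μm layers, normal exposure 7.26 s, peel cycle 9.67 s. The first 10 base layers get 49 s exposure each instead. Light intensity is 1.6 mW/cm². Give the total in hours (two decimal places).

Layers = ⌈41.5/0.025⌉ = 1660.
Burn-in layers = 10 × (49 + 9.67), so 586.7 s.
Normal layers = 1650 × (7.26 + 9.67), so 27934.5 s.
Sum: 586.7 + 27934.5 = 28521.2 s → 7.92 hours.

7.92 hours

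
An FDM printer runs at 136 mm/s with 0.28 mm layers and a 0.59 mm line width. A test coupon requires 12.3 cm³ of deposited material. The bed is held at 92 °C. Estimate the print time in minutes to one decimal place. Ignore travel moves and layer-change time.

9.1 minutes

Extrusion cross-section: 0.28 × 0.59 → 0.1652 mm².
Path length: 12300 mm³ / 0.1652 mm² → 74455.2 mm.
Time extruding: 74455.2 / 136 → 547.5 s.
In the requested units: 547.5 s = 9.1 minutes.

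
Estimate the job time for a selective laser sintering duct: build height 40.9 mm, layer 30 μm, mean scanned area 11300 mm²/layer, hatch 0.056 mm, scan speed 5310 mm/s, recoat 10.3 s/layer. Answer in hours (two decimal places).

Layers = ⌈40.9/0.03⌉ = 1364.
Hatch length per layer = 11300 / 0.056 = 201785.7 mm.
Scan time per layer = 201785.7 / 5310 = 38.0011 s.
Layer cycle: 38.0011 + 10.3 → 48.3011 s.
1364 layers × 48.3011 s/layer = 65882.7004 s, i.e. 18.30 hours.

18.30 hours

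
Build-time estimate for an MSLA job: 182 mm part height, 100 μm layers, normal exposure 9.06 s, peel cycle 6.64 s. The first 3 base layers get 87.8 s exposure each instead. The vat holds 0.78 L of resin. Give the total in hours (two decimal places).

Layers = ⌈182/0.1⌉ = 1820.
Base layers: 3 × (87.8 + 6.64) → 283.32 s.
Normal layers: 1817 × (9.06 + 6.64) → 28526.9 s.
Total = 283.32 + 28526.9 = 28810.22 s = 8.00 hours.

8.00 hours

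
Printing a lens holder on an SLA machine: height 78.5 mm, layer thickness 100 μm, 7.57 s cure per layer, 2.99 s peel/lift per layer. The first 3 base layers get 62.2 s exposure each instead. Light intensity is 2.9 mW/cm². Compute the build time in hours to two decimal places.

Number of layers: 78.5 / 0.1 → 785 (rounded up).
Base layers = 3 × (62.2 + 2.99) = 195.57 s.
Regular layers = 782 × (7.57 + 2.99) = 8257.92 s.
Total = 195.57 + 8257.92 = 8453.49 s = 2.35 hours.

2.35 hours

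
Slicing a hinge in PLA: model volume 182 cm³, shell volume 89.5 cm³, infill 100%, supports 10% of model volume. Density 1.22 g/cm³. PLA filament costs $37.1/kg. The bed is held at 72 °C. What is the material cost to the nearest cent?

Infill region = 182 − 89.5 = 92.5 cm³.
Deposited infill = 1.00 × 92.5 = 92.5 cm³.
Support: 0.10 × 182 → 18.2 cm³.
Total printed volume: 89.5 + 92.5 + 18.2 → 200.2 cm³.
Mass: 200.2 × 1.22 → 244.244 g.
At $37.1/kg: 244.244/1000 × 37.1 = $9.06.

$9.06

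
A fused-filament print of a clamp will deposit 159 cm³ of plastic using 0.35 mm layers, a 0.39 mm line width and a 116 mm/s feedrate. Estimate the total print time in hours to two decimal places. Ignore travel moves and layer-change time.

2.79 hours

Line area: 0.35 × 0.39 → 0.1365 mm².
Total extruded path = 159000/0.1365 = 1164835.2 mm.
Print-move time = 1164835.2 / 116 = 10041.7 s.
10041.7 s = 2.79 hours.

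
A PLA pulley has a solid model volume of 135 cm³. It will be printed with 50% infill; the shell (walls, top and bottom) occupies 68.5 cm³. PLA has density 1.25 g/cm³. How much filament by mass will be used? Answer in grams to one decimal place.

127.2 g

Interior volume = 135 − 68.5 = 66.5 cm³.
Infill volume = 0.50 × 66.5 = 33.25 cm³.
Deposited volume = 68.5 + 33.25 = 101.75 cm³.
Mass = 101.75 × 1.25 = 127.1875 g.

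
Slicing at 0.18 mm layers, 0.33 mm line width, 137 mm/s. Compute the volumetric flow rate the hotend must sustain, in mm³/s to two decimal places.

Extrusion cross-section = 0.18 × 0.33, so 0.0594 mm².
Volumetric flow = 137 × 0.0594 = 8.14 mm³/s.

8.14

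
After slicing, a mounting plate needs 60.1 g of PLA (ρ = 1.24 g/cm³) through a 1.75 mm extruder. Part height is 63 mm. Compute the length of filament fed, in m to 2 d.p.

Extruded volume: 60.1/1.24 = 48.4677 cm³ (48467.7 mm³).
Filament cross-section = π × (1.75/2)² = 2.4053 mm².
L = V/A = 48467.7/2.4053 = 20150.38 mm → 20.15 m.

20.15 m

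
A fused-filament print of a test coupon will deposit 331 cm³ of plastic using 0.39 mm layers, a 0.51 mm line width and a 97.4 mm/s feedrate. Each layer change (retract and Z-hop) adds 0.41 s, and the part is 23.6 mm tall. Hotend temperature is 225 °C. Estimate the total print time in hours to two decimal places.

4.75 hours

Bead cross-section = 0.39 × 0.51 = 0.1989 mm².
Toolpath length = 331 cm³ / 0.1989 mm² = 331000 / 0.1989 = 1664152.8 mm.
Time extruding: 1664152.8 / 97.4 → 17085.8 s.
Number of layers: 23.6 / 0.39 → 61 (rounded up).
Z-hop total: 61 × 0.41 → 25.01 s.
Altogether 17085.8 + 25.01 = 17110.81 s, i.e. 4.75 hours.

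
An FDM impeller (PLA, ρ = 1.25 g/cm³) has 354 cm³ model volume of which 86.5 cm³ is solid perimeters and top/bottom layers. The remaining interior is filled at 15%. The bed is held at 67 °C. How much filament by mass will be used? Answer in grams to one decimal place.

Interior volume = 354 − 86.5 = 267.5 cm³.
Deposited infill: 0.15 × 267.5 → 40.125 cm³.
Total printed volume = 86.5 + 40.125, so 126.625 cm³.
Mass: 126.625 × 1.25 → 158.28125 g.

158.3 g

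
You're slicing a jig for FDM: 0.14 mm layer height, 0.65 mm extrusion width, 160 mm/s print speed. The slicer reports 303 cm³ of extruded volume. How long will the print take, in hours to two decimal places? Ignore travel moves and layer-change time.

Extrusion cross-section = 0.14 × 0.65 = 0.091 mm².
Path length: 303000 mm³ / 0.091 mm² → 3329670.3 mm.
Print-move time: 3329670.3 / 160 → 20810.4 s.
20810.4 s = 5.78 hours.

5.78 hours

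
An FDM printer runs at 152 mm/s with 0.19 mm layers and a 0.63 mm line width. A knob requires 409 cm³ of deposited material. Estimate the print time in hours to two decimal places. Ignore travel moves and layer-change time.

6.24 hours

Line area: 0.19 × 0.63 → 0.1197 mm².
Path length: 409000 mm³ / 0.1197 mm² → 3416875.5 mm.
Time extruding = 3416875.5 / 152 = 22479.4 s.
In the requested units: 22479.4 s = 6.24 hours.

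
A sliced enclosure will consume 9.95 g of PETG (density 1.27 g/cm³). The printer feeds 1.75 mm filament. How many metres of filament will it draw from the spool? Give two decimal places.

3.26 m

Volume = 9.95 g / 1.27 g·cm⁻³ = 7.8346 cm³ = 7834.6 mm³.
A = π r² = π × 0.875² = 2.4053 mm².
Length = 7834.6 / 2.4053 = 3257.22 mm = 3.26 m.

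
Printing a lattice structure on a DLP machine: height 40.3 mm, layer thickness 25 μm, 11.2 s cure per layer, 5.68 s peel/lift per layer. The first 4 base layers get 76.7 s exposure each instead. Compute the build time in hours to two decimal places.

Layers = ⌈40.3/0.025⌉ = 1612.
Base layers = 4 × (76.7 + 5.68), so 329.52 s.
Normal layers: 1608 × (11.2 + 5.68) → 27143.04 s.
Sum: 329.52 + 27143.04 = 27472.56 s → 7.63 hours.

7.63 hours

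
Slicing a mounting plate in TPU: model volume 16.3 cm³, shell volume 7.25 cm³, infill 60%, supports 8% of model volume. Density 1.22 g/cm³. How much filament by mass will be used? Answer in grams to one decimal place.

Infill region = 16.3 − 7.25 = 9.05 cm³.
Infill volume = 0.60 × 9.05, so 5.43 cm³.
Support = 0.08 × 16.3, so 1.304 cm³.
Deposited volume: 7.25 + 5.43 + 1.304 → 13.984 cm³.
Mass = 13.984 × 1.22 = 17.06048 g.

17.1 g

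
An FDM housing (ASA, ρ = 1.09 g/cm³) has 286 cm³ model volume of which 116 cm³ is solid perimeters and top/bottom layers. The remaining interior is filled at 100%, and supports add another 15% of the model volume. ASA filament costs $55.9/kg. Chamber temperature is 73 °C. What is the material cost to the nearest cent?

Infill region = 286 − 116 = 170 cm³.
Infill deposited = 1.00 × 170 = 170 cm³.
Support = 0.15 × 286, so 42.9 cm³.
Total printed volume: 116 + 170 + 42.9 → 328.9 cm³.
Mass = 328.9 × 1.09, so 358.501 g.
Cost = 358.501 g / 1000 × $55.9/kg = $20.04.

$20.04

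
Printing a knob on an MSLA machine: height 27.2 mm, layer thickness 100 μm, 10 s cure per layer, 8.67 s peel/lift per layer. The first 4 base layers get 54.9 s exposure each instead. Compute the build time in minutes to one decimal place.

87.6 minutes

Number of layers: 27.2 / 0.1 → 272 (rounded up).
Base layers = 4 × (54.9 + 8.67), so 254.28 s.
Regular layers: 268 × (10 + 8.67) → 5003.56 s.
Total = 254.28 + 5003.56 = 5257.84 s = 87.6 minutes.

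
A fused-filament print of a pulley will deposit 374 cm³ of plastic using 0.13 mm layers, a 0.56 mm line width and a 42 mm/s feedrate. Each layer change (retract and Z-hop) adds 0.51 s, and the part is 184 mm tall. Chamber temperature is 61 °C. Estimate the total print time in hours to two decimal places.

34.18 hours

Extrusion cross-section = 0.13 × 0.56, so 0.0728 mm².
Path length: 374000 mm³ / 0.0728 mm² → 5137362.6 mm.
Extrusion time = 5137362.6 / 42 = 122318.2 s.
Layer count = ceil(184 / 0.13) = 1416.
Non-print overhead = 1416 × 0.51, so 722.16 s.
Altogether 122318.2 + 722.16 = 123040.36 s, i.e. 34.18 hours.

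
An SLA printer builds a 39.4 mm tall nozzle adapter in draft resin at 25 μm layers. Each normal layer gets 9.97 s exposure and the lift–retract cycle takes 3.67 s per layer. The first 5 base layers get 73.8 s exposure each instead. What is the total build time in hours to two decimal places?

Number of layers: 39.4 / 0.025 → 1576 (rounded up).
Base layers = 5 × (73.8 + 3.67) = 387.35 s.
Normal layers: 1571 × (9.97 + 3.67) → 21428.44 s.
Sum: 387.35 + 21428.44 = 21815.79 s → 6.06 hours.

6.06 hours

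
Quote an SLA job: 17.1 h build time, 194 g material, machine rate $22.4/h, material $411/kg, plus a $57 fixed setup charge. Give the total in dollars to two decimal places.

Time charge = 22.4 × 17.1, so $383.04.
Material cost = 411 × 194/1000 = $79.734.
Adding setup: 383.04 + 79.734 + 57 → 519.774 ≈ $519.77.

$519.77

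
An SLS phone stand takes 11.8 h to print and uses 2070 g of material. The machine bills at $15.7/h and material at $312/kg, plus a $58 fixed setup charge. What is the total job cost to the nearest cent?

Machine cost = 15.7 × 11.8 = $185.26.
Material charge = 312 × 2070/1000, so $645.84.
Adding setup: 185.26 + 645.84 + 58 → $889.10.

$889.10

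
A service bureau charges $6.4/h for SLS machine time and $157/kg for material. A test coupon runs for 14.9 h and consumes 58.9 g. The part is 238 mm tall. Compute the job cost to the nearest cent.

$104.61

Machine-time cost: 6.4 × 14.9 → $95.36.
Feedstock cost: 157 × 58.9/1000 → $9.2473.
Total = 95.36 + 9.2473 = 104.6073 ≈ $104.61.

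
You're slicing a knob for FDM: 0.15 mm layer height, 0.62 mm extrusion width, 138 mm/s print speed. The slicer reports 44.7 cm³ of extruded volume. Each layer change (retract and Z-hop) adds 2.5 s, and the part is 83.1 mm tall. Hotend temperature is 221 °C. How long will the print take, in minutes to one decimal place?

81.1 minutes

Extrusion cross-section = 0.15 × 0.62, so 0.093 mm².
Toolpath length = 44.7 cm³ / 0.093 mm² = 44700 / 0.093 = 480645.2 mm.
Extrusion time = 480645.2 / 138 = 3482.9 s.
Layer count = ceil(83.1 / 0.15) = 554.
Layer-change overhead: 554 × 2.5 → 1385 s.
Total = 3482.9 + 1385 = 4867.9 s = 81.1 minutes.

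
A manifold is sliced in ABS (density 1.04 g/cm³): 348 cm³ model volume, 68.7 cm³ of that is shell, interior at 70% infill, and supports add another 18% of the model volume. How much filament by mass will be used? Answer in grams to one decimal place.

Volume inside the shell: 348 − 68.7 → 279.3 cm³.
Deposited infill = 0.70 × 279.3, so 195.51 cm³.
Support = 0.18 × 348, so 62.64 cm³.
Total printed volume = 68.7 + 195.51 + 62.64, so 326.85 cm³.
Mass = 326.85 × 1.04 = 339.924 g.

339.9 g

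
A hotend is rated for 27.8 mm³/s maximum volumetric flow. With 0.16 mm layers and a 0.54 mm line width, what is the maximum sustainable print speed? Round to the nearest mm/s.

Extrusion cross-section = 0.16 × 0.54 = 0.0864 mm².
v_max = Q/A = 27.8/0.0864 = 321.76 mm/s → 322 mm/s.

322 mm/s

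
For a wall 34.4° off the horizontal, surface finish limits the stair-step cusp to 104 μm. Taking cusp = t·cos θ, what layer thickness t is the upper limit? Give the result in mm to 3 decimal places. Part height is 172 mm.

t = h_c / cos θ = 0.104 / 0.8251 = 0.126 mm.

0.126 mm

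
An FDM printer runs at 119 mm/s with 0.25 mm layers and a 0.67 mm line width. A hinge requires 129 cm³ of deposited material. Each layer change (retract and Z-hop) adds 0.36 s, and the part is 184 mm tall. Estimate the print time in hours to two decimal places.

Extrusion cross-section: 0.25 × 0.67 → 0.1675 mm².
Total extruded path = 129000/0.1675 = 770149.3 mm.
Print-move time: 770149.3 / 119 → 6471.8 s.
Number of layers: 184 / 0.25 → 736 (rounded up).
Non-print overhead: 736 × 0.36 → 264.96 s.
Total = 6471.8 + 264.96 = 6736.76 s = 1.87 hours.

1.87 hours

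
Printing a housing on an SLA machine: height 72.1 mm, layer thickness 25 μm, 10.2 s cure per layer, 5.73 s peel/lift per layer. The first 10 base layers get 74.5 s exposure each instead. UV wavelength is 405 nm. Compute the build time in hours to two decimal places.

12.94 hours

Number of layers: 72.1 / 0.025 → 2884 (rounded up).
Bottom layers: 10 × (74.5 + 5.73) → 802.3 s.
Normal layers = 2874 × (10.2 + 5.73), so 45782.82 s.
Total = 802.3 + 45782.82 = 46585.12 s = 12.94 hours.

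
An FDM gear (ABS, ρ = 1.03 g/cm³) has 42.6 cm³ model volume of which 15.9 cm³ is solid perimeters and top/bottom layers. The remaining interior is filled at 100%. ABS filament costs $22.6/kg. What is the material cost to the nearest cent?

$0.99

Interior volume = 42.6 − 15.9 = 26.7 cm³.
Deposited infill = 1.00 × 26.7 = 26.7 cm³.
Total extruded = 15.9 + 26.7, so 42.6 cm³.
Mass = 42.6 × 1.03, so 43.878 g.
Cost = 43.878 g / 1000 × $22.6/kg = $0.99.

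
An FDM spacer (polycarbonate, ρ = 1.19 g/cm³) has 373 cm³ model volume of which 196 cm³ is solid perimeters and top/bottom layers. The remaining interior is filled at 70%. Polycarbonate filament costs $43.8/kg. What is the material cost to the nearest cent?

Volume inside the shell = 373 − 196, so 177 cm³.
Infill deposited: 0.70 × 177 → 123.9 cm³.
Total printed volume = 196 + 123.9 = 319.9 cm³.
Mass: 319.9 × 1.19 → 380.681 g.
Cost = 380.681 g / 1000 × $43.8/kg = $16.67.

$16.67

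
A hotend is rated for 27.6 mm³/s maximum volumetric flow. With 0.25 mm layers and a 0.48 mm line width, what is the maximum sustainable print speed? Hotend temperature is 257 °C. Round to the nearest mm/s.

230 mm/s

Extrusion cross-section: 0.25 × 0.48 → 0.12 mm².
v_max = Q/A = 27.6/0.12 = 230.00 mm/s → 230 mm/s.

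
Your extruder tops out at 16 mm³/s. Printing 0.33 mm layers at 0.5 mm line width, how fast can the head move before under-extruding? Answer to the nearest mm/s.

97 mm/s

Bead cross-section = 0.33 × 0.5 = 0.165 mm².
v_max = Q/A = 16/0.165 = 96.97 mm/s → 97 mm/s.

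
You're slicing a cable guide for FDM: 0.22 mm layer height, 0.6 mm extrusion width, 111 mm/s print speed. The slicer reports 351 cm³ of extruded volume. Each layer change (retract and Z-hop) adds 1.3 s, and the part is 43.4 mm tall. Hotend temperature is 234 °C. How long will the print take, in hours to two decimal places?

6.73 hours

Line area = 0.22 × 0.6, so 0.132 mm².
Path length: 351000 mm³ / 0.132 mm² → 2659090.9 mm.
Extrusion time = 2659090.9 / 111 = 23955.8 s.
Layers = ⌈43.4/0.22⌉ = 198.
Layer-change overhead: 198 × 1.3 → 257.4 s.
Total = 23955.8 + 257.4 = 24213.2 s = 6.73 hours.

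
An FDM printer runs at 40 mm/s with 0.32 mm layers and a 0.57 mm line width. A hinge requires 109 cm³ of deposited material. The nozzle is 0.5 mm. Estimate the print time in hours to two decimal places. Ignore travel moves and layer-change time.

Extrusion cross-section: 0.32 × 0.57 → 0.1824 mm².
Path length: 109000 mm³ / 0.1824 mm² → 597587.7 mm.
Print-move time: 597587.7 / 40 → 14939.7 s.
Converting: 14939.7 s = 4.15 hours.

4.15 hours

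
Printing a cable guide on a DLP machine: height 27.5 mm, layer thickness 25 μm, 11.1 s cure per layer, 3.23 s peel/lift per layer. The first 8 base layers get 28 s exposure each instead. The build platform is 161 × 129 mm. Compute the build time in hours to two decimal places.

4.42 hours

Layer count = ceil(27.5 / 0.025) = 1100.
Base layers = 8 × (28 + 3.23) = 249.84 s.
Normal layers = 1092 × (11.1 + 3.23) = 15648.36 s.
Sum: 249.84 + 15648.36 = 15898.2 s → 4.42 hours.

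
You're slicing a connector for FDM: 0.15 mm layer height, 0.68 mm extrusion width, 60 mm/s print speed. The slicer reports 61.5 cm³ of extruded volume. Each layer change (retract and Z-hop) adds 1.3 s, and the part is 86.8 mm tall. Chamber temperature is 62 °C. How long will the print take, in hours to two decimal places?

3.00 hours

Extrusion cross-section = 0.15 × 0.68 = 0.102 mm².
Toolpath length = 61.5 cm³ / 0.102 mm² = 61500 / 0.102 = 602941.2 mm.
Extrusion time = 602941.2 / 60 = 10049 s.
Layer count = ceil(86.8 / 0.15) = 579.
Layer-change overhead = 579 × 1.3, so 752.7 s.
Total = 10049 + 752.7 = 10801.7 s = 3.00 hours.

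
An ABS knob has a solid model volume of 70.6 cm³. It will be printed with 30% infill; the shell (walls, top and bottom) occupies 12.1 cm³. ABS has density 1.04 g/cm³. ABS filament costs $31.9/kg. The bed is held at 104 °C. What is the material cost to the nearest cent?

$0.98

Volume inside the shell = 70.6 − 12.1, so 58.5 cm³.
Infill volume: 0.30 × 58.5 → 17.55 cm³.
Deposited volume = 12.1 + 17.55 = 29.65 cm³.
Mass = 29.65 × 1.04 = 30.836 g.
At $31.9/kg: 30.836/1000 × 31.9 = $0.98.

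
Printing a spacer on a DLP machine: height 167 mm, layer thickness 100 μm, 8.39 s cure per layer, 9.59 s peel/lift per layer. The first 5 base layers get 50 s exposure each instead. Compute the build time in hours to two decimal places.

Layer count = ceil(167 / 0.1) = 1670.
Base layers = 5 × (50 + 9.59) = 297.95 s.
Regular layers: 1665 × (8.39 + 9.59) → 29936.7 s.
Sum: 297.95 + 29936.7 = 30234.65 s → 8.40 hours.

8.40 hours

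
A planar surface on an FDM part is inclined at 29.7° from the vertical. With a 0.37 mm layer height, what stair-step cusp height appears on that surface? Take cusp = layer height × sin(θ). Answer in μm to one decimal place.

183.3 μm

Cusp = layer height × sin(29.7°) = 0.37 × 0.4955 = 0.183335 mm = 183.3 μm.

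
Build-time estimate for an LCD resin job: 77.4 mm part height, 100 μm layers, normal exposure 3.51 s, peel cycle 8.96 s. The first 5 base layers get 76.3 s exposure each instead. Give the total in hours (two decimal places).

2.78 hours

Number of layers: 77.4 / 0.1 → 774 (rounded up).
Base layers = 5 × (76.3 + 8.96) = 426.3 s.
Remaining layers: 769 × (3.51 + 8.96) → 9589.43 s.
Sum: 426.3 + 9589.43 = 10015.73 s → 2.78 hours.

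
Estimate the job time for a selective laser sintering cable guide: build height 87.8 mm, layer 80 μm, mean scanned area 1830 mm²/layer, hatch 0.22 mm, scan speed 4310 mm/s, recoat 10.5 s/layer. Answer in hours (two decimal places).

Layer count = ceil(87.8 / 0.08) = 1098.
Hatch length per layer = 1830 / 0.22, so 8318.2 mm.
Per-layer scan time = 8318.2 / 4310, so 1.93 s.
Layer cycle = 1.93 + 10.5 = 12.43 s.
Total: 1098 × 12.43 s = 13648.14 s → 3.79 hours.

3.79 hours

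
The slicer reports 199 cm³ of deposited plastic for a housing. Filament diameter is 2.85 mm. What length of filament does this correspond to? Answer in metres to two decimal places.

Cross-section of 2.85 mm filament: π·(2.85/2)² = 6.3794 mm².
Length = 199 cm³ / 6.3794 mm² = 199000 / 6.3794 = 31194.16 mm = 31.19 m.

31.19 m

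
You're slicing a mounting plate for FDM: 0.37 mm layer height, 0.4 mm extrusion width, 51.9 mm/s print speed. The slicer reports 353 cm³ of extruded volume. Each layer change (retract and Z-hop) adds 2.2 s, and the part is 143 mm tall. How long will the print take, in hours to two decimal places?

13.00 hours

Extrusion cross-section = 0.37 × 0.4, so 0.148 mm².
Path length: 353000 mm³ / 0.148 mm² → 2385135.1 mm.
Extrusion time = 2385135.1 / 51.9 = 45956.4 s.
Layer count = ceil(143 / 0.37) = 387.
Non-print overhead = 387 × 2.2, so 851.4 s.
Altogether 45956.4 + 851.4 = 46807.8 s, i.e. 13.00 hours.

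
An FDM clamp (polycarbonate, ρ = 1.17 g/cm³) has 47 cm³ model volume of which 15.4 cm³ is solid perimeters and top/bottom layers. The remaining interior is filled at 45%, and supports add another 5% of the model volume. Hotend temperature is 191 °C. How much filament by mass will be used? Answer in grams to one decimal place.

37.4 g

Volume inside the shell: 47 − 15.4 → 31.6 cm³.
Infill volume = 0.45 × 31.6 = 14.22 cm³.
Support = 0.05 × 47, so 2.35 cm³.
Total printed volume = 15.4 + 14.22 + 2.35 = 31.97 cm³.
Mass: 31.97 × 1.17 → 37.4049 g.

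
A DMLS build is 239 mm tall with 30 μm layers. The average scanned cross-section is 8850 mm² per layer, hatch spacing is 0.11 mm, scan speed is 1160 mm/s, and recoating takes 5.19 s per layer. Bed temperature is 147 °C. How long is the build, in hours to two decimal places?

164.98 hours

Number of layers: 239 / 0.03 → 7967 (rounded up).
Per-layer scan distance = 8850 / 0.11 = 80454.5 mm.
Scan time per layer: 80454.5 / 1160 → 69.3573 s.
Layer cycle: 69.3573 + 5.19 → 74.5473 s.
7967 layers × 74.5473 s/layer = 593918.3391 s, i.e. 164.98 hours.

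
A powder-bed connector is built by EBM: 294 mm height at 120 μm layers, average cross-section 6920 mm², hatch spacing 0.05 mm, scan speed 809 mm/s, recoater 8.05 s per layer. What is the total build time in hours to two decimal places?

Number of layers: 294 / 0.12 → 2450 (rounded up).
Per-layer scan distance = 6920 / 0.05, so 138400 mm.
Scan time per layer: 138400 / 809 → 171.0754 s.
Time per layer = 171.0754 + 8.05 = 179.1254 s.
Build time = 2450 × 179.1254 = 438857.23 s = 121.90 hours.

121.90 hours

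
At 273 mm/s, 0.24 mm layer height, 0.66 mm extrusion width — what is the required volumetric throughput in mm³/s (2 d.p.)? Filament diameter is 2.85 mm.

Bead cross-section = 0.24 × 0.66 = 0.1584 mm².
Volumetric flow = 273 × 0.1584 = 43.24 mm³/s.

43.24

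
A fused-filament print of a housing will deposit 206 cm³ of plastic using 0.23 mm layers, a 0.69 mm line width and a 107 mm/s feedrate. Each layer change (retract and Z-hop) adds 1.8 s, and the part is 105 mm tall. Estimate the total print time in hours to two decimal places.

3.60 hours

Line area = 0.23 × 0.69 = 0.1587 mm².
Total extruded path = 206000/0.1587 = 1298046.6 mm.
Extrusion time: 1298046.6 / 107 → 12131.3 s.
Layer count = ceil(105 / 0.23) = 457.
Layer-change overhead: 457 × 1.8 → 822.6 s.
Altogether 12131.3 + 822.6 = 12953.9 s, i.e. 3.60 hours.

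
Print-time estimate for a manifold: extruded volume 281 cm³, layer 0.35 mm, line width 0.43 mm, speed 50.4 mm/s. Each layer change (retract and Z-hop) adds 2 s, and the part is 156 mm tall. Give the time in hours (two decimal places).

10.54 hours

Extrusion cross-section = 0.35 × 0.43, so 0.1505 mm².
Total extruded path = 281000/0.1505 = 1867109.6 mm.
Time extruding: 1867109.6 / 50.4 → 37045.8 s.
Number of layers: 156 / 0.35 → 446 (rounded up).
Non-print overhead: 446 × 2 → 892 s.
Altogether 37045.8 + 892 = 37937.8 s, i.e. 10.54 hours.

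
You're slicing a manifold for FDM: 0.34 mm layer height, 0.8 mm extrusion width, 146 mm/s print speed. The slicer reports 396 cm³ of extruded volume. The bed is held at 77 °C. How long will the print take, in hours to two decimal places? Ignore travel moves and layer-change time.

Extrusion cross-section = 0.34 × 0.8, so 0.272 mm².
Path length: 396000 mm³ / 0.272 mm² → 1455882.4 mm.
Extrusion time = 1455882.4 / 146, so 9971.8 s.
Converting: 9971.8 s = 2.77 hours.

2.77 hours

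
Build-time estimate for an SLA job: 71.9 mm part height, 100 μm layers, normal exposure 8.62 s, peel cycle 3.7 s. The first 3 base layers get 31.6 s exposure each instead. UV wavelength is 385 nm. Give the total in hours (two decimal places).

Number of layers: 71.9 / 0.1 → 719 (rounded up).
Bottom layers = 3 × (31.6 + 3.7) = 105.9 s.
Regular layers: 716 × (8.62 + 3.7) → 8821.12 s.
Total = 105.9 + 8821.12 = 8927.02 s = 2.48 hours.

2.48 hours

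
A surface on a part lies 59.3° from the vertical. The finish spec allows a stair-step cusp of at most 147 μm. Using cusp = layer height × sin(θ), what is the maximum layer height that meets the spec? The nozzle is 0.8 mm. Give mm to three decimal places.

0.171 mm

t = h_c / sin θ = 0.147 / 0.8599 = 0.171 mm.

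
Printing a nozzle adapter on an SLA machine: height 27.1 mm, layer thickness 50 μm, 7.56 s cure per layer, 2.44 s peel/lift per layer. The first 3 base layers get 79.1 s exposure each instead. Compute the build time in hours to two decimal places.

Layers = ⌈27.1/0.05⌉ = 542.
Base layers: 3 × (79.1 + 2.44) → 244.62 s.
Normal layers: 539 × (7.56 + 2.44) → 5390 s.
Sum: 244.62 + 5390 = 5634.62 s → 1.57 hours.

1.57 hours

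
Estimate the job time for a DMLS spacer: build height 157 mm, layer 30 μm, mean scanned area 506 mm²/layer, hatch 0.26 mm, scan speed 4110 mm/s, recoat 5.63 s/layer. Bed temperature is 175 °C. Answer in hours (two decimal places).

8.87 hours

Layers = ⌈157/0.03⌉ = 5234.
Scan path per layer = 506 / 0.26, so 1946.2 mm.
Scan time per layer: 1946.2 / 4110 → 0.4735 s.
Per-layer time = 0.4735 + 5.63 = 6.1035 s.
Build time = 5234 × 6.1035 = 31945.719 s = 8.87 hours.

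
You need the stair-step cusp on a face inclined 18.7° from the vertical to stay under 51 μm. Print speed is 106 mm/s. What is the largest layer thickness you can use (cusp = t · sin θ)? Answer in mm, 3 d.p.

sin(18.7°) = 0.3206; t_max = 0.051/0.3206 = 0.159 mm.

0.159 mm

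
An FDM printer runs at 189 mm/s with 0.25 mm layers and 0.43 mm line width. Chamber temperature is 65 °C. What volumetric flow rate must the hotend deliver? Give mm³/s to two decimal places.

20.32

Extrusion cross-section = 0.25 × 0.43 = 0.1075 mm².
Q = v·A = 189 × 0.1075 = 20.32 mm³/s.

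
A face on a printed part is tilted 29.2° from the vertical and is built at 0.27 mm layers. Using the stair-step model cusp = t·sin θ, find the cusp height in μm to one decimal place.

h_c = t·sin θ = 0.27 × 0.4879 = 0.131733 mm (131.7 μm).

131.7 μm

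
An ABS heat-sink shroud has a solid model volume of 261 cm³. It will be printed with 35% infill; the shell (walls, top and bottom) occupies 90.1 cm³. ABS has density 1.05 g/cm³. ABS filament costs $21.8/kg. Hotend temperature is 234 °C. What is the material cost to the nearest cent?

$3.43

Infill region = 261 − 90.1 = 170.9 cm³.
Infill volume = 0.35 × 170.9 = 59.815 cm³.
Deposited volume = 90.1 + 59.815 = 149.915 cm³.
Mass = 149.915 × 1.05, so 157.41075 g.
Cost = 157.41075 g / 1000 × $21.8/kg = $3.43.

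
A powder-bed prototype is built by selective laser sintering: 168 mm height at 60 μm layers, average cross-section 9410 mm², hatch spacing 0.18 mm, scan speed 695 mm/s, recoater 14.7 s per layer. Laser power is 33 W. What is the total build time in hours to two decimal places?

Number of layers: 168 / 0.06 → 2800 (rounded up).
Scan path per layer = 9410 / 0.18 = 52277.8 mm.
Scan time per layer = 52277.8 / 695 = 75.2199 s.
Time per layer: 75.2199 + 14.7 → 89.9199 s.
Total: 2800 × 89.9199 s = 251775.72 s → 69.94 hours.

69.94 hours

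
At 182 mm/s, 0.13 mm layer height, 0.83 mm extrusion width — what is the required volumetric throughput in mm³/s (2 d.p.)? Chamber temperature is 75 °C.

19.64

A = 0.13 × 0.83 = 0.1079 mm².
Volumetric flow = 182 × 0.1079 = 19.64 mm³/s.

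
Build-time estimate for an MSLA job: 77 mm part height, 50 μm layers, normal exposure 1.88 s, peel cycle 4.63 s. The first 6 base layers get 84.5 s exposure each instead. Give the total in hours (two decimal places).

2.92 hours

Number of layers: 77 / 0.05 → 1540 (rounded up).
Burn-in layers: 6 × (84.5 + 4.63) → 534.78 s.
Regular layers: 1534 × (1.88 + 4.63) → 9986.34 s.
Sum: 534.78 + 9986.34 = 10521.12 s → 2.92 hours.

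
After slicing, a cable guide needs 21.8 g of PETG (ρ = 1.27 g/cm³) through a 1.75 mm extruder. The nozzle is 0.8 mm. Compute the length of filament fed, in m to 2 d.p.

7.14 m

Volume = 21.8 g / 1.27 g·cm⁻³ = 17.1654 cm³ = 17165.4 mm³.
Filament cross-section = π × (1.75/2)² = 2.4053 mm².
Length = 17165.4 / 2.4053 = 7136.49 mm = 7.14 m.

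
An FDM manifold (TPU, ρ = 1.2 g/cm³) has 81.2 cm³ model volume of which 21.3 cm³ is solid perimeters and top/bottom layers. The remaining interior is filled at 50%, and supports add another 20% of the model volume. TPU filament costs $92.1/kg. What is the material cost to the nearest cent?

Infill region = 81.2 − 21.3 = 59.9 cm³.
Infill volume: 0.50 × 59.9 → 29.95 cm³.
Support = 0.20 × 81.2, so 16.24 cm³.
Deposited volume = 21.3 + 29.95 + 16.24 = 67.49 cm³.
Mass = 67.49 × 1.2, so 80.988 g.
At $92.1/kg: 80.988/1000 × 92.1 = $7.46.

$7.46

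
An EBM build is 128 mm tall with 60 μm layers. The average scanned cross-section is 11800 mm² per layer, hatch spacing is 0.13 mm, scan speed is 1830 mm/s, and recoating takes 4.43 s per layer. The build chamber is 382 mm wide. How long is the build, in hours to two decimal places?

32.03 hours

Layers = ⌈128/0.06⌉ = 2134.
Per-layer scan distance = 11800 / 0.13 = 90769.2 mm.
Scan time per layer: 90769.2 / 1830 → 49.6007 s.
Time per layer = 49.6007 + 4.43, so 54.0307 s.
2134 layers × 54.0307 s/layer = 115301.5138 s, i.e. 32.03 hours.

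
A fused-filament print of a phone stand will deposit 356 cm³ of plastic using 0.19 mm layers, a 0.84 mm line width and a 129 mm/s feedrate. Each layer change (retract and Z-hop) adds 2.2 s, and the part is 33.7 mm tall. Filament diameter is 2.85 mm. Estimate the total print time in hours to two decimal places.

Line area = 0.19 × 0.84, so 0.1596 mm².
Path length: 356000 mm³ / 0.1596 mm² → 2230576.4 mm.
Extrusion time = 2230576.4 / 129, so 17291.3 s.
Layers = ⌈33.7/0.19⌉ = 178.
Layer-change overhead = 178 × 2.2, so 391.6 s.
Altogether 17291.3 + 391.6 = 17682.9 s, i.e. 4.91 hours.

4.91 hours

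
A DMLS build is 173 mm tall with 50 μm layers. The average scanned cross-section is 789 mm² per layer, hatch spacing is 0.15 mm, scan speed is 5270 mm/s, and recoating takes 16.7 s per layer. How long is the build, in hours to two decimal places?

Layer count = ceil(173 / 0.05) = 3460.
Scan path per layer = 789 / 0.15, so 5260 mm.
Per-layer scan time: 5260 / 5270 → 0.9981 s.
Per-layer time: 0.9981 + 16.7 → 17.6981 s.
Build time = 3460 × 17.6981 = 61235.426 s = 17.01 hours.

17.01 hours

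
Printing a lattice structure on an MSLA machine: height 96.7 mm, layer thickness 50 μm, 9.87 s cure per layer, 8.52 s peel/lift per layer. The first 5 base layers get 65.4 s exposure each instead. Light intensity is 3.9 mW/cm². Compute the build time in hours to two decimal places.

9.96 hours

Layer count = ceil(96.7 / 0.05) = 1934.
Base layers: 5 × (65.4 + 8.52) → 369.6 s.
Remaining layers: 1929 × (9.87 + 8.52) → 35474.31 s.
Sum: 369.6 + 35474.31 = 35843.91 s → 9.96 hours.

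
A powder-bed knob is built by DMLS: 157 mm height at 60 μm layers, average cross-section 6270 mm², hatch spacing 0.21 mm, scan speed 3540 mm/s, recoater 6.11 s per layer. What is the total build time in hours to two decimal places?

Layer count = ceil(157 / 0.06) = 2617.
Hatch length per layer = 6270 / 0.21 = 29857.1 mm.
Scan time per layer: 29857.1 / 3540 → 8.4342 s.
Per-layer time = 8.4342 + 6.11 = 14.5442 s.
2617 layers × 14.5442 s/layer = 38062.1714 s, i.e. 10.57 hours.

10.57 hours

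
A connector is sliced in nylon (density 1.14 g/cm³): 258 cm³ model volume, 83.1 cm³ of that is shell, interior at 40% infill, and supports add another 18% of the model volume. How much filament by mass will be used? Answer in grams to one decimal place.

Interior volume = 258 − 83.1, so 174.9 cm³.
Infill volume: 0.40 × 174.9 → 69.96 cm³.
Support = 0.18 × 258, so 46.44 cm³.
Total printed volume = 83.1 + 69.96 + 46.44 = 199.5 cm³.
Mass = 199.5 × 1.14, so 227.43 g.

227.4 g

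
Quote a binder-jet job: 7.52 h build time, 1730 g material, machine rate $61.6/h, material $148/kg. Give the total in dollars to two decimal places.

$719.27

Time charge = 61.6 × 7.52, so $463.232.
Feedstock cost = 148 × 1730/1000 = $256.04.
Total = 463.232 + 256.04 = 719.272 ≈ $719.27.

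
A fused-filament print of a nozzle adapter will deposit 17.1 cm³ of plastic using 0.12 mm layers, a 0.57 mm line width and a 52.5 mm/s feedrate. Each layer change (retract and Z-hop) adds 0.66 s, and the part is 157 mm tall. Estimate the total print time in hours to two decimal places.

Extrusion cross-section = 0.12 × 0.57, so 0.0684 mm².
Path length: 17100 mm³ / 0.0684 mm² → 250000 mm.
Print-move time: 250000 / 52.5 → 4761.9 s.
Number of layers: 157 / 0.12 → 1309 (rounded up).
Layer-change overhead = 1309 × 0.66, so 863.94 s.
Altogether 4761.9 + 863.94 = 5625.84 s, i.e. 1.56 hours.

1.56 hours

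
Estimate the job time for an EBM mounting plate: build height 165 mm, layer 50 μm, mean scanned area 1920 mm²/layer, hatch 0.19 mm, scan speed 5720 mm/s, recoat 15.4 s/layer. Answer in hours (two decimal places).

15.74 hours

Layers = ⌈165/0.05⌉ = 3300.
Hatch length per layer = 1920 / 0.19, so 10105.3 mm.
Per-layer scan time = 10105.3 / 5720 = 1.7667 s.
Time per layer: 1.7667 + 15.4 → 17.1667 s.
Build time = 3300 × 17.1667 = 56650.11 s = 15.74 hours.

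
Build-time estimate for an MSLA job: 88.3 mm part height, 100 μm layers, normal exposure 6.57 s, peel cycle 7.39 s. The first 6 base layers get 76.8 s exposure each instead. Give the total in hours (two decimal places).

3.54 hours

Number of layers: 88.3 / 0.1 → 883 (rounded up).
Bottom layers = 6 × (76.8 + 7.39) = 505.14 s.
Remaining layers = 877 × (6.57 + 7.39) = 12242.92 s.
Sum: 505.14 + 12242.92 = 12748.06 s → 3.54 hours.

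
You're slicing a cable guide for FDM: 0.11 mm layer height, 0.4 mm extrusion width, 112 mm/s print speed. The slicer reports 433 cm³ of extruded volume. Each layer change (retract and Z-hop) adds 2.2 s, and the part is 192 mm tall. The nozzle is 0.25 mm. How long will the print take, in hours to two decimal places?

Bead cross-section = 0.11 × 0.4 = 0.044 mm².
Total extruded path = 433000/0.044 = 9840909.1 mm.
Extrusion time: 9840909.1 / 112 → 87865.3 s.
Layers = ⌈192/0.11⌉ = 1746.
Non-print overhead = 1746 × 2.2, so 3841.2 s.
Altogether 87865.3 + 3841.2 = 91706.5 s, i.e. 25.47 hours.

25.47 hours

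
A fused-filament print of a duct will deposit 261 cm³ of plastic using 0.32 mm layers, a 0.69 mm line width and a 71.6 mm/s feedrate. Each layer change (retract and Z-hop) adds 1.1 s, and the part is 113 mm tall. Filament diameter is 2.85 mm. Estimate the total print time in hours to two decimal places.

Extrusion cross-section = 0.32 × 0.69 = 0.2208 mm².
Total extruded path = 261000/0.2208 = 1182065.2 mm.
Extrusion time: 1182065.2 / 71.6 → 16509.3 s.
Number of layers: 113 / 0.32 → 354 (rounded up).
Layer-change overhead = 354 × 1.1, so 389.4 s.
Altogether 16509.3 + 389.4 = 16898.7 s, i.e. 4.69 hours.

4.69 hours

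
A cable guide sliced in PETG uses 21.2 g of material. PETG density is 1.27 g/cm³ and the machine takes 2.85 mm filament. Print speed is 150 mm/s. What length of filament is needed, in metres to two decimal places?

2.62 m

Extruded volume: 21.2/1.27 = 16.6929 cm³ (16692.9 mm³).
Filament cross-section = π × (2.85/2)² = 6.3794 mm².
Length = 16692.9 / 6.3794 = 2616.69 mm = 2.62 m.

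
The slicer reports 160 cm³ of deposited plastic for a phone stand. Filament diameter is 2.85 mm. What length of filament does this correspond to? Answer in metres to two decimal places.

Filament cross-section = π × (2.85/2)² = 6.3794 mm².
Length = 160 cm³ / 6.3794 mm² = 160000 / 6.3794 = 25080.73 mm = 25.08 m.

25.08 m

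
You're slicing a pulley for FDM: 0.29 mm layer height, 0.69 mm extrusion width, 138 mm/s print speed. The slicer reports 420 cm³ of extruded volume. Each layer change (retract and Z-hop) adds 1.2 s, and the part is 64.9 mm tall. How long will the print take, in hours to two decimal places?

Extrusion cross-section: 0.29 × 0.69 → 0.2001 mm².
Total extruded path = 420000/0.2001 = 2098950.5 mm.
Time extruding = 2098950.5 / 138 = 15209.8 s.
Layers = ⌈64.9/0.29⌉ = 224.
Non-print overhead: 224 × 1.2 → 268.8 s.
Total = 15209.8 + 268.8 = 15478.6 s = 4.30 hours.

4.30 hours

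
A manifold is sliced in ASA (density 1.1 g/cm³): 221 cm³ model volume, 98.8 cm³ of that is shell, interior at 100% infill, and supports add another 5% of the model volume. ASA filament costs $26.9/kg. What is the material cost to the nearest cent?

Infill region = 221 − 98.8 = 122.2 cm³.
Infill volume = 1.00 × 122.2, so 122.2 cm³.
Support = 0.05 × 221 = 11.05 cm³.
Total extruded = 98.8 + 122.2 + 11.05 = 232.05 cm³.
Mass = 232.05 × 1.1, so 255.255 g.
At $26.9/kg: 255.255/1000 × 26.9 = $6.87.

$6.87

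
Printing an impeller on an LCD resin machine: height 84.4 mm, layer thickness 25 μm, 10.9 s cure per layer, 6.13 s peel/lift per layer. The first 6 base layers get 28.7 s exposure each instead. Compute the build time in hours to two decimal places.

16.00 hours

Layers = ⌈84.4/0.025⌉ = 3376.
Burn-in layers: 6 × (28.7 + 6.13) → 208.98 s.
Regular layers: 3370 × (10.9 + 6.13) → 57391.1 s.
Total = 208.98 + 57391.1 = 57600.08 s = 16.00 hours.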